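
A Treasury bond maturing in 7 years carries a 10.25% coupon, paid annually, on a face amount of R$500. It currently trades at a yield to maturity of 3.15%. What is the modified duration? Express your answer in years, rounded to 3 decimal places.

5.451 years

Periodic yield y = 0.0315. First find Macaulay duration:
  t   CF        PV=CF/(1+0.0315)^t    t·PV
  1        51.25        49.6849        49.6849
  2        51.25        48.1676        96.3353
  3        51.25        46.6967       140.0901
  4        51.25        45.2707       181.0827
  5        51.25        43.8882       219.4410
  6        51.25        42.5479       255.2876
  7       551.25       443.6740     3,105.7180
  Σ                    719.9301     4,047.6395
P = 719.9301; Macaulay duration = 4,047.6395 / 719.9301 = 5.62227 years.
Modified duration = D_Mac / (1 + y) = 5.62227 / 1.0315 = 5.45057 years.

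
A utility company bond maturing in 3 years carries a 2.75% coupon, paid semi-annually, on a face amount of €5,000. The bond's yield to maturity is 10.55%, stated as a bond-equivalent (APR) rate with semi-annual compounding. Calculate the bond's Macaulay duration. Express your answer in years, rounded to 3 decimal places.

Periodic yield y = 0.05275. Discount each cash flow and weight by its period:
  t   CF        PV=CF/(1+0.05275)^t    t·PV
  1        68.75        65.3052        65.3052
  2        68.75        62.0329       124.0658
  3        68.75        58.9246       176.7739
  4        68.75        55.9721       223.8885
  5        68.75        53.1675       265.8376
  6     5,068.75     3,723.4830    22,340.8978
  Σ                  4,018.8853    23,196.7688
Price P = Σ PV = 4,018.8853.
Macaulay duration = Σ(t·PV) / P = 23,196.7688 / 4,018.8853 = 5.77194 half-year periods.
In years: 5.77194 / 2 = 2.88597 years.

2.886 years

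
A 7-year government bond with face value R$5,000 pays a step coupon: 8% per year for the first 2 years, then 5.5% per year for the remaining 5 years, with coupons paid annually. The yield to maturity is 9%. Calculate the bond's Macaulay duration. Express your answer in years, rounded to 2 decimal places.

5.65 years

Periodic yield y = 0.09. Discount each cash flow and weight by its year:
  t   CF        PV=CF/(1+0.09)^t    t·PV
  1       400.00       366.9725       366.9725
  2       400.00       336.6720       673.3440
  3       275.00       212.3505       637.0514
  4       275.00       194.8169       779.2677
  5       275.00       178.7311       893.6557
  6       275.00       163.9735       983.8411
  7     5,275.00     2,885.6056    20,199.2395
  Σ                  4,339.1222    24,533.3718
Price P = Σ PV = 4,339.1222.
Macaulay duration = Σ(t·PV) / P = 24,533.3718 / 4,339.1222 = 5.65399 years.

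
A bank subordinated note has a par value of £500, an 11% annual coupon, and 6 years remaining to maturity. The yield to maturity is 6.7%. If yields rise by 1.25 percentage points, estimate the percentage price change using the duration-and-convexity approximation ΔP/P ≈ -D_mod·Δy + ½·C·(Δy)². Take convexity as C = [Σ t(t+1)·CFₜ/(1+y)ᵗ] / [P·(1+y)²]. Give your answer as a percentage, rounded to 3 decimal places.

-5.434%

With y = 0.067:
  t   CF        PV=CF/(1+0.067)^t    t·PV        t(t+1)·PV
  1        55.00        51.5464        51.5464         103.0928
  2        55.00        48.3096        96.6193         289.8579
  3        55.00        45.2761       135.8284         543.3137
  4        55.00        42.4331       169.7325         848.6625
  5        55.00        39.7686       198.8431       1,193.0588
  6       555.00       376.1027     2,256.6163      15,796.3140
  Σ                    603.4366     2,909.1860      18,774.2996
P = 603.4366; D_Mac = 4.82103 yrs; D_mod = 4.51830 yrs; C = 27.32771.
Duration effect: -4.51830 × (+0.0125) = -0.056479
Convexity effect: 0.5 × 27.32771 × (0.0125)² = +0.0021350
ΔP/P ≈ -0.056479 + 0.0021350 = -0.054344 = -5.4344%.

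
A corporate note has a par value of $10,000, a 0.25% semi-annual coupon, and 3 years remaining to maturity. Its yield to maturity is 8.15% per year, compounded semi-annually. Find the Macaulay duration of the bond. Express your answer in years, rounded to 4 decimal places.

Periodic yield y = 0.04075. Discount each cash flow and weight by its period:
  t   CF        PV=CF/(1+0.04075)^t    t·PV
  1        12.50        12.0106        12.0106
  2        12.50        11.5403        23.0806
  3        12.50        11.0884        33.2653
  4        12.50        10.6543        42.6171
  5        12.50        10.2371        51.1856
  6    10,012.50     7,878.8714    47,273.2284
  Σ                  7,934.4021    47,435.3877
Price P = Σ PV = 7,934.4021.
Macaulay duration = Σ(t·PV) / P = 47,435.3877 / 7,934.4021 = 5.97845 half-year periods.
In years: 5.97845 / 2 = 2.98922 years.

2.9892 years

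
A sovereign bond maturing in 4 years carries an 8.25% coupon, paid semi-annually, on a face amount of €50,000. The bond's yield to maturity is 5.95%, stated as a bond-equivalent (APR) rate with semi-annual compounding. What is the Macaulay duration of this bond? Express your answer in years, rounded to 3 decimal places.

3.510 years

Periodic yield y = 0.02975. Discount each cash flow and weight by its period:
  t   CF        PV=CF/(1+0.02975)^t    t·PV
  1     2,062.50     2,002.9133     2,002.9133
  2     2,062.50     1,945.0481     3,890.0963
  3     2,062.50     1,888.8547     5,666.5642
  4     2,062.50     1,834.2847     7,337.1390
  5     2,062.50     1,781.2913     8,906.4566
  6     2,062.50     1,729.8289    10,378.9735
  7     2,062.50     1,679.8533    11,758.9730
  8    52,062.50    41,178.5086   329,428.0691
  Σ                 54,040.5831   379,369.1850
Price P = Σ PV = 54,040.5831.
Macaulay duration = Σ(t·PV) / P = 379,369.1850 / 54,040.5831 = 7.02008 half-year periods.
In years: 7.02008 / 2 = 3.51004 years.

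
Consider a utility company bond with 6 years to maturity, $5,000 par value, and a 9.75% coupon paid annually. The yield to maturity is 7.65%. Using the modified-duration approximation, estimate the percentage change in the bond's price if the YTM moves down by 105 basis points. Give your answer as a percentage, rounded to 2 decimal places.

+4.75%

Periodic yield y = 0.0765. Modified duration first:
  t   CF        PV=CF/(1+0.0765)^t    t·PV
  1       487.50       452.8565       452.8565
  2       487.50       420.6749       841.3497
  3       487.50       390.7802     1,172.3405
  4       487.50       363.0099     1,452.0396
  5       487.50       337.2131     1,686.0655
  6     5,487.50     3,526.0651    21,156.3907
  Σ                  5,490.5996    26,761.0426
P = 5,490.5996; D_Mac = 4.87397 yrs; D_mod = 4.87397/(1+0.0765) = 4.52761 yrs.
ΔP/P ≈ -D_mod · Δy = -4.52761 × (-0.0105) = +0.047540 = +4.7540%.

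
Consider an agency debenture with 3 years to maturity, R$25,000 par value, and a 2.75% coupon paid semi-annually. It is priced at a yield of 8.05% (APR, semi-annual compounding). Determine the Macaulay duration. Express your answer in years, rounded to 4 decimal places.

2.8907 years

Periodic yield y = 0.04025. Discount each cash flow and weight by its period:
  t   CF        PV=CF/(1+0.04025)^t    t·PV
  1       343.75       330.4494       330.4494
  2       343.75       317.6635       635.3269
  3       343.75       305.3722       916.1167
  4       343.75       293.5566     1,174.2263
  5       343.75       282.1981     1,410.9905
  6    25,343.75    20,000.6693   120,004.0158
  Σ                 21,529.9091   124,471.1256
Price P = Σ PV = 21,529.9091.
Macaulay duration = Σ(t·PV) / P = 124,471.1256 / 21,529.9091 = 5.78131 half-year periods.
In years: 5.78131 / 2 = 2.89066 years.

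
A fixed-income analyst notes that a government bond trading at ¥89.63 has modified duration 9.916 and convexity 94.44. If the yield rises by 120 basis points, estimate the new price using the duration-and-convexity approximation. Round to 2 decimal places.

Duration effect: -D_mod·Δy = -9.916 × (+0.012) = -0.118992
Convexity effect: ½·C·(Δy)² = 0.5 × 94.44 × (0.012)² = +0.00679968
ΔP/P ≈ -0.118992 + 0.00679968 = -0.11219232
New price ≈ 89.63 × (1 - 0.11219232) = 79.5742023584.

¥79.57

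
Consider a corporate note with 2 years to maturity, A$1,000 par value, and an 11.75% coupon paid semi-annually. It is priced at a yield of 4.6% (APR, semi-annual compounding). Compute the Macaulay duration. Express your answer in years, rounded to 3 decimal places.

1.850 years

Periodic yield y = 0.023. Discount each cash flow and weight by its period:
  t   CF        PV=CF/(1+0.023)^t    t·PV
  1        58.75        57.4291        57.4291
  2        58.75        56.1380       112.2759
  3        58.75        54.8758       164.6274
  4     1,058.75       966.6982     3,866.7926
  Σ                  1,135.1411     4,201.1251
Price P = Σ PV = 1,135.1411.
Macaulay duration = Σ(t·PV) / P = 4,201.1251 / 1,135.1411 = 3.70097 half-year periods.
In years: 3.70097 / 2 = 1.85049 years.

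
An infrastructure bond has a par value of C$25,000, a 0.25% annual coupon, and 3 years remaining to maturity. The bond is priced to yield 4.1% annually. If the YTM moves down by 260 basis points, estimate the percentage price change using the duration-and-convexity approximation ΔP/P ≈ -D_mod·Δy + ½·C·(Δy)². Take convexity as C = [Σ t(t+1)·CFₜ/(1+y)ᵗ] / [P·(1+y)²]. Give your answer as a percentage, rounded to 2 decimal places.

+7.85%

With y = 0.041:
  t   CF        PV=CF/(1+0.041)^t    t·PV        t(t+1)·PV
  1        62.50        60.0384        60.0384         120.0768
  2        62.50        57.6738       115.3476         346.0428
  3    25,062.50    22,216.3240    66,648.9721     266,595.8886
  Σ                 22,334.0363    66,824.3582     267,062.0082
P = 22,334.0363; D_Mac = 2.99204 yrs; D_mod = 2.87420 yrs; C = 11.03427.
Duration effect: -2.87420 × (-0.026) = +0.074729
Convexity effect: 0.5 × 11.03427 × (-0.026)² = +0.0037296
ΔP/P ≈ +0.074729 + 0.0037296 = +0.078459 = +7.8459%.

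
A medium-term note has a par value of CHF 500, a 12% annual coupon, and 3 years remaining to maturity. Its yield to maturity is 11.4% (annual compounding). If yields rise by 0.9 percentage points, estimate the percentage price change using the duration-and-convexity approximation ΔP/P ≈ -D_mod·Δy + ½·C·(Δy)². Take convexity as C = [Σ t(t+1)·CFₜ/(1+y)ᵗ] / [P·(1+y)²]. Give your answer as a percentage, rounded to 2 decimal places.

-2.14%

With y = 0.114:
  t   CF        PV=CF/(1+0.114)^t    t·PV        t(t+1)·PV
  1        60.00        53.8600        53.8600         107.7199
  2        60.00        48.3483        96.6965         290.0896
  3       560.00       405.0722     1,215.2166       4,860.8666
  Σ                    507.2804     1,365.7731       5,258.6761
P = 507.2804; D_Mac = 2.69234 yrs; D_mod = 2.41683 yrs; C = 8.35330.
Duration effect: -2.41683 × (+0.009) = -0.021751
Convexity effect: 0.5 × 8.35330 × (0.009)² = +0.0003383
ΔP/P ≈ -0.021751 + 0.0003383 = -0.021413 = -2.1413%.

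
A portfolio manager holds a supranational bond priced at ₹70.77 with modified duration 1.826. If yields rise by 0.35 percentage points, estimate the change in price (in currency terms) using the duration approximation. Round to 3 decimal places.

Duration approximation: ΔP/P ≈ -D_mod · Δy = -1.826 × (+0.0035) = -0.006391.
ΔP ≈ 70.77 × (-0.006391) = -0.45229107.

-₹0.452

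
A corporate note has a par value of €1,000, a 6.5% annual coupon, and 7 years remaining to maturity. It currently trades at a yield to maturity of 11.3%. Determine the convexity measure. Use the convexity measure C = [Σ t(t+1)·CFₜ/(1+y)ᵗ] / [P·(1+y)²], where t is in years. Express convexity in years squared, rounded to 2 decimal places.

With y = 0.113:
  t   CF        PV=CF/(1+0.113)^t    t·PV        t(t+1)·PV
  1        65.00        58.4007        58.4007         116.8014
  2        65.00        52.4714       104.9429         314.8287
  3        65.00        47.1442       141.4325         565.7299
  4        65.00        42.3577       169.4309         847.1546
  5        65.00        38.0573       190.2863       1,141.7178
  6        65.00        34.1934       205.1604       1,436.1231
  7     1,065.00       503.3655     3,523.5586      28,188.4687
  Σ                    775.9902     4,393.2123      32,610.8243
P = 775.9902.
Convexity = Σ t(t+1)·PV / [P·(1+y)²] = 32,610.8243 / (775.9902 × 1.238769) = 33.92464.

33.92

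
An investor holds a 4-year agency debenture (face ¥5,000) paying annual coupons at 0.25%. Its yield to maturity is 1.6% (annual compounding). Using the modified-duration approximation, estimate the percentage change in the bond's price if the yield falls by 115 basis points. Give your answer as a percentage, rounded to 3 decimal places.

+4.510%

Periodic yield y = 0.016. Modified duration first:
  t   CF        PV=CF/(1+0.016)^t    t·PV
  1        12.50        12.3031        12.3031
  2        12.50        12.1094        24.2188
  3        12.50        11.9187        35.7561
  4     5,012.50     4,704.1326    18,816.5303
  Σ                  4,740.4638    18,888.8084
P = 4,740.4638; D_Mac = 3.98459 yrs; D_mod = 3.98459/(1+0.016) = 3.92184 yrs.
ΔP/P ≈ -D_mod · Δy = -3.92184 × (-0.0115) = +0.045101 = +4.5101%.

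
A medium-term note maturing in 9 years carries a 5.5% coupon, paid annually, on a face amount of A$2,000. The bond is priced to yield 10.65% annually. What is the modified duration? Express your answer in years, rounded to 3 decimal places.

6.303 years

Periodic yield y = 0.1065. First find Macaulay duration:
  t   CF        PV=CF/(1+0.1065)^t    t·PV
  1       110.00        99.4126        99.4126
  2       110.00        89.8442       179.6883
  3       110.00        81.1967       243.5901
  4       110.00        73.3816       293.5263
  5       110.00        66.3186       331.5932
  6       110.00        59.9355       359.6130
  7       110.00        54.1667       379.1672
  8       110.00        48.9532       391.6258
  9     2,110.00       848.6326     7,637.6930
  Σ                  1,421.8417     9,915.9096
P = 1,421.8417; Macaulay duration = 9,915.9096 / 1,421.8417 = 6.97399 years.
Modified duration = D_Mac / (1 + y) = 6.97399 / 1.1065 = 6.30275 years.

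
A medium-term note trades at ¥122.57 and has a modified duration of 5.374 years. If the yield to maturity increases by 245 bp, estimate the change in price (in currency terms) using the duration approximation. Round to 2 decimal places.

Duration approximation: ΔP/P ≈ -D_mod · Δy = -5.374 × (+0.0245) = -0.131663.
ΔP ≈ 122.57 × (-0.131663) = -16.13793391.

-¥16.14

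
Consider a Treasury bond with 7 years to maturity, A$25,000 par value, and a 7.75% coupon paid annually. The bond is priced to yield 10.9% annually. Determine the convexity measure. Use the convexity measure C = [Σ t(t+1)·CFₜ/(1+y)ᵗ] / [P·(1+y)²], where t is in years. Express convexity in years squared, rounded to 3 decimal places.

With y = 0.109:
  t   CF        PV=CF/(1+0.109)^t    t·PV        t(t+1)·PV
  1     1,937.50     1,747.0694     1,747.0694       3,494.1389
  2     1,937.50     1,575.3557     3,150.7113       9,452.1340
  3     1,937.50     1,420.5191     4,261.5573      17,046.2290
  4     1,937.50     1,280.9009     5,123.6036      25,618.0178
  5     1,937.50     1,155.0053     5,775.0265      34,650.1593
  6     1,937.50     1,041.4836     6,248.9016      43,742.3111
  7    26,937.50    13,056.7914    91,397.5395     731,180.3163
  Σ                 21,277.1253   117,704.4092     865,183.3062
P = 21,277.1253.
Convexity = Σ t(t+1)·PV / [P·(1+y)²] = 865,183.3062 / (21,277.1253 × 1.229881) = 33.06223.

33.062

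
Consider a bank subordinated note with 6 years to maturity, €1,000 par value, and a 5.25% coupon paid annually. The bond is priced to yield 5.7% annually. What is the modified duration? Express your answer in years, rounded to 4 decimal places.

Periodic yield y = 0.057. First find Macaulay duration:
  t   CF        PV=CF/(1+0.057)^t    t·PV
  1        52.50        49.6689        49.6689
  2        52.50        46.9904        93.9808
  3        52.50        44.4564       133.3692
  4        52.50        42.0590       168.2362
  5        52.50        39.7910       198.9548
  6     1,052.50       754.6962     4,528.1774
  Σ                    977.6619     5,172.3872
P = 977.6619; Macaulay duration = 5,172.3872 / 977.6619 = 5.29057 years.
Modified duration = D_Mac / (1 + y) = 5.29057 / 1.057 = 5.00527 years.

5.0053 years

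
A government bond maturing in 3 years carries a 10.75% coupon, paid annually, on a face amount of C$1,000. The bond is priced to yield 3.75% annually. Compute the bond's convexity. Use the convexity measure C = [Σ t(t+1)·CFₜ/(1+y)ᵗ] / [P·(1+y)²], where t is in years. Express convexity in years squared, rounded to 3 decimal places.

With y = 0.0375:
  t   CF        PV=CF/(1+0.0375)^t    t·PV        t(t+1)·PV
  1       107.50       103.6145       103.6145         207.2289
  2       107.50        99.8694       199.7387         599.2161
  3     1,107.50       991.6980     2,975.0939      11,900.3755
  Σ                  1,195.1818     3,278.4470      12,706.8205
P = 1,195.1818.
Convexity = Σ t(t+1)·PV / [P·(1+y)²] = 12,706.8205 / (1,195.1818 × 1.076406) = 9.87704.

9.877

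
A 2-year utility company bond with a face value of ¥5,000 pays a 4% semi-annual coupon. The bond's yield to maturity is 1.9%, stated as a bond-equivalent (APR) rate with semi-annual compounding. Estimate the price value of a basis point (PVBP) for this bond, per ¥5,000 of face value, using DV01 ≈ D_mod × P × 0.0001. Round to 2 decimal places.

¥1.00

Periodic yield y = 0.0095.
  t   CF        PV=CF/(1+0.0095)^t    t·PV
  1       100.00        99.0589        99.0589
  2       100.00        98.1267       196.2535
  3       100.00        97.2033       291.6099
  4     5,100.00     4,910.7167    19,642.8669
  Σ                  5,205.1057    20,229.7892
P = 5,205.1057; D_Mac = 3.88653 half-year periods = 1.94326 yrs; D_mod = 1.92498 yrs.
DV01 ≈ 1.92498 × 5,205.1057 × 0.0001 = 1.001971.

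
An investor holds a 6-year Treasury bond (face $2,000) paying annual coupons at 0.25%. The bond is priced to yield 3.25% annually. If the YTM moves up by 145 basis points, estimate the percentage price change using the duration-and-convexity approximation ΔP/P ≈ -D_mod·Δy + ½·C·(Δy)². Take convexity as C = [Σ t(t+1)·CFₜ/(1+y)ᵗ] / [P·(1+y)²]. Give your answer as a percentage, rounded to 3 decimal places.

With y = 0.0325:
  t   CF        PV=CF/(1+0.0325)^t    t·PV        t(t+1)·PV
  1         5.00         4.8426         4.8426           9.6852
  2         5.00         4.6902         9.3804          28.1411
  3         5.00         4.5426        13.6277          54.5106
  4         5.00         4.3996        17.5983          87.9913
  5         5.00         4.2611        21.3054         127.8324
  6     2,005.00     1,654.9086     9,929.4516      69,506.1615
  Σ                  1,677.6446     9,996.2059      69,814.3222
P = 1,677.6446; D_Mac = 5.95848 yrs; D_mod = 5.77092 yrs; C = 39.03592.
Duration effect: -5.77092 × (+0.0145) = -0.083678
Convexity effect: 0.5 × 39.03592 × (0.0145)² = +0.0041037
ΔP/P ≈ -0.083678 + 0.0041037 = -0.079575 = -7.9575%.

-7.957%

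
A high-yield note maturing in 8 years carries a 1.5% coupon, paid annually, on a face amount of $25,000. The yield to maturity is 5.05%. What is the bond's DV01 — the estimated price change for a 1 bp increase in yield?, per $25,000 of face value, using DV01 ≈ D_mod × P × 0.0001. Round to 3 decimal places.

$13.814

Periodic yield y = 0.0505.
  t   CF        PV=CF/(1+0.0505)^t    t·PV
  1       375.00       356.9729       356.9729
  2       375.00       339.8123       679.6247
  3       375.00       323.4768       970.4303
  4       375.00       307.9265     1,231.7059
  5       375.00       293.1237     1,465.6187
  6       375.00       279.0326     1,674.1955
  7       375.00       265.6188     1,859.3319
  8    25,375.00    17,109.5110   136,876.0879
  Σ                 19,275.4746   145,113.9678
P = 19,275.4746; D_Mac = 7.52843 yrs; D_mod = 7.16652 yrs.
DV01 ≈ 7.16652 × 19,275.4746 × 0.0001 = 13.813800.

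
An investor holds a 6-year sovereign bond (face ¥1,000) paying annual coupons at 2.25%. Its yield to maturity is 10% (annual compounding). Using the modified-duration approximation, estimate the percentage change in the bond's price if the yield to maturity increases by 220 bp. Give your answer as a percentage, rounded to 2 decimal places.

-11.18%

Periodic yield y = 0.1. Modified duration first:
  t   CF        PV=CF/(1+0.1)^t    t·PV
  1        22.50        20.4545        20.4545
  2        22.50        18.5950        37.1901
  3        22.50        16.9046        50.7137
  4        22.50        15.3678        61.4712
  5        22.50        13.9707        69.8536
  6     1,022.50       577.1746     3,463.0476
  Σ                    662.4673     3,702.7308
P = 662.4673; D_Mac = 5.58930 yrs; D_mod = 5.58930/(1+0.1) = 5.08119 yrs.
ΔP/P ≈ -D_mod · Δy = -5.08119 × (+0.022) = -0.111786 = -11.1786%.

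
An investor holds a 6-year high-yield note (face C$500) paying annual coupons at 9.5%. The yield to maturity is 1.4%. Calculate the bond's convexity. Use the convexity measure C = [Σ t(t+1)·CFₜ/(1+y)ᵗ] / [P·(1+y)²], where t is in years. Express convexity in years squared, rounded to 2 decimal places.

With y = 0.014:
  t   CF        PV=CF/(1+0.014)^t    t·PV        t(t+1)·PV
  1        47.50        46.8442        46.8442          93.6884
  2        47.50        46.1974        92.3948         277.1845
  3        47.50        45.5596       136.6788         546.7150
  4        47.50        44.9306       179.7222         898.6111
  5        47.50        44.3102       221.5511       1,329.3064
  6       547.50       503.6820     3,022.0917      21,154.6422
  Σ                    731.5239     3,699.2828      24,300.1475
P = 731.5239.
Convexity = Σ t(t+1)·PV / [P·(1+y)²] = 24,300.1475 / (731.5239 × 1.028196) = 32.30758.

32.31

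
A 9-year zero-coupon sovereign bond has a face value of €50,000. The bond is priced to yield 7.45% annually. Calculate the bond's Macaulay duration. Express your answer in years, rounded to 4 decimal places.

A zero-coupon bond has a single cash flow at maturity, so its Macaulay duration equals its maturity: 9 years.

9.0000 years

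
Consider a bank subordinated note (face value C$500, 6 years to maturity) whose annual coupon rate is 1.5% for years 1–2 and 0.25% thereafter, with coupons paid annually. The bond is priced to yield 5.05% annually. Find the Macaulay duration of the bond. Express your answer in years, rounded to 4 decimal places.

Periodic yield y = 0.0505. Discount each cash flow and weight by its year:
  t   CF        PV=CF/(1+0.0505)^t    t·PV
  1         7.50         7.1395         7.1395
  2         7.50         6.7962        13.5925
  3         1.25         1.0783         3.2348
  4         1.25         1.0264         4.1057
  5         1.25         0.9771         4.8854
  6       501.25       372.9736     2,237.8414
  Σ                    389.9910     2,270.7992
Price P = Σ PV = 389.9910.
Macaulay duration = Σ(t·PV) / P = 2,270.7992 / 389.9910 = 5.82270 years.

5.8227 years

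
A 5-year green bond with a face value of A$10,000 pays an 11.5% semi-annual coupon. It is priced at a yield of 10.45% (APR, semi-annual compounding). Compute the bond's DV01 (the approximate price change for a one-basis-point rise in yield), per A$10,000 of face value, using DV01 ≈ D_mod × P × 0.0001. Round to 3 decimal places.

Periodic yield y = 0.05225.
  t   CF        PV=CF/(1+0.05225)^t    t·PV
  1       575.00       546.4481       546.4481
  2       575.00       519.3139     1,038.6279
  3       575.00       493.5271     1,480.5814
  4       575.00       469.0208     1,876.0832
  5       575.00       445.7313     2,228.6567
  6       575.00       423.5983     2,541.5900
  7       575.00       402.5643     2,817.9504
  8       575.00       382.5748     3,060.5985
  9       575.00       363.5779     3,272.2008
  10   10,575.00     6,354.6412    63,546.4117
  Σ                 10,400.9978    82,409.1486
P = 10,400.9978; D_Mac = 7.92320 half-year periods = 3.96160 yrs; D_mod = 3.76488 yrs.
DV01 ≈ 3.76488 × 10,400.9978 × 0.0001 = 3.915854.

A$3.916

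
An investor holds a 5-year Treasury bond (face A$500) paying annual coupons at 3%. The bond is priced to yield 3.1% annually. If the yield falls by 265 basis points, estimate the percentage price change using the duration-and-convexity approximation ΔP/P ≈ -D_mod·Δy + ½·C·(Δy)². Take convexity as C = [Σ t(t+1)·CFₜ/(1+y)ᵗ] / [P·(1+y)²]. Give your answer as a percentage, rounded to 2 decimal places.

With y = 0.031:
  t   CF        PV=CF/(1+0.031)^t    t·PV        t(t+1)·PV
  1        15.00        14.5490        14.5490          29.0980
  2        15.00        14.1115        28.2230          84.6691
  3        15.00        13.6872        41.0617         164.2466
  4        15.00        13.2757        53.1027         265.5135
  5       515.00       442.0933     2,210.4663      13,262.7981
  Σ                    497.7167     2,347.4027      13,806.3253
P = 497.7167; D_Mac = 4.71634 yrs; D_mod = 4.57453 yrs; C = 26.09628.
Duration effect: -4.57453 × (-0.0265) = +0.121225
Convexity effect: 0.5 × 26.09628 × (-0.0265)² = +0.0091631
ΔP/P ≈ +0.121225 + 0.0091631 = +0.130388 = +13.0388%.

+13.04%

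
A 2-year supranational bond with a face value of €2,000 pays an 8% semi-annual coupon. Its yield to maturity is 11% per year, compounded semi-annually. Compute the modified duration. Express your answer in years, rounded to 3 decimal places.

1.786 years

Periodic yield y = 0.055. First find Macaulay duration:
  t   CF        PV=CF/(1+0.055)^t    t·PV
  1        80.00        75.8294        75.8294
  2        80.00        71.8762       143.7524
  3        80.00        68.1291       204.3873
  4     2,080.00     1,679.0108     6,716.0433
  Σ                  1,894.8455     7,140.0124
P = 1,894.8455; Macaulay duration = 7,140.0124 / 1,894.8455 = 3.76812 half-year periods = 1.88406 years.
Modified duration = D_Mac / (1 + y) = 1.88406 / 1.055 = 1.78584 years.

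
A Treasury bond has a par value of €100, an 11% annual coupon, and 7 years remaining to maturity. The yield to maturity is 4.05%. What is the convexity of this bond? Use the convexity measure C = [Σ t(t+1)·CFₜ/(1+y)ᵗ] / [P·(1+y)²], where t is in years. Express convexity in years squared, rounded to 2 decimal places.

37.36

With y = 0.0405:
  t   CF        PV=CF/(1+0.0405)^t    t·PV        t(t+1)·PV
  1        11.00        10.5718        10.5718          21.1437
  2        11.00        10.1603        20.3207          60.9621
  3        11.00         9.7649        29.2946         117.1784
  4        11.00         9.3848        37.5391         187.6957
  5        11.00         9.0195        45.0975         270.5849
  6        11.00         8.6684        52.0105         364.0738
  7       111.00        84.0675       588.4728       4,707.7828
  Σ                    141.6373       783.3072       5,729.4214
P = 141.6373.
Convexity = Σ t(t+1)·PV / [P·(1+y)²] = 5,729.4214 / (141.6373 × 1.082640) = 37.36362.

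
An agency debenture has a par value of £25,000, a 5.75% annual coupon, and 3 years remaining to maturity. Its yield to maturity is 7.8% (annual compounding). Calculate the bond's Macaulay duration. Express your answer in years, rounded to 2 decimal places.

Periodic yield y = 0.078. Discount each cash flow and weight by its year:
  t   CF        PV=CF/(1+0.078)^t    t·PV
  1     1,437.50     1,333.4879     1,333.4879
  2     1,437.50     1,237.0018     2,474.0036
  3    26,437.50    21,103.9671    63,311.9014
  Σ                 23,674.4569    67,119.3930
Price P = Σ PV = 23,674.4569.
Macaulay duration = Σ(t·PV) / P = 67,119.3930 / 23,674.4569 = 2.83510 years.

2.84 years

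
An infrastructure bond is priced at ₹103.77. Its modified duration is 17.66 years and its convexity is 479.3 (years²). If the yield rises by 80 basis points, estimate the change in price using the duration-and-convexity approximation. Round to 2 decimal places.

-₹13.07

Duration effect: -D_mod·Δy = -17.66 × (+0.008) = -0.141280
Convexity effect: ½·C·(Δy)² = 0.5 × 479.3 × (0.008)² = +0.0153376
ΔP/P ≈ -0.141280 + 0.0153376 = -0.1259424
ΔP ≈ 103.77 × (-0.1259424) = -13.069042848.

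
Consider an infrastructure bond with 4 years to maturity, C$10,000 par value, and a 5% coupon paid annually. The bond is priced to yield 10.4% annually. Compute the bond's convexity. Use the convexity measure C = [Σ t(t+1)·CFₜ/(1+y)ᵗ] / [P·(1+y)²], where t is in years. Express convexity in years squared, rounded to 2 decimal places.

14.74

With y = 0.104:
  t   CF        PV=CF/(1+0.104)^t    t·PV        t(t+1)·PV
  1       500.00       452.8986       452.8986         905.7971
  2       500.00       410.2342       820.4684       2,461.4052
  3       500.00       371.5889     1,114.7668       4,459.0673
  4    10,500.00     7,068.2680    28,273.0718     141,365.3592
  Σ                  8,302.9897    30,661.2056     149,191.6288
P = 8,302.9897.
Convexity = Σ t(t+1)·PV / [P·(1+y)²] = 149,191.6288 / (8,302.9897 × 1.218816) = 14.74252.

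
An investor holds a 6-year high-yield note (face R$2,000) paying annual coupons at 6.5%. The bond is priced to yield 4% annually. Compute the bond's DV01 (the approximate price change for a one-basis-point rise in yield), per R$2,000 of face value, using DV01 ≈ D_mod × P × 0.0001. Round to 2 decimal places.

Periodic yield y = 0.04.
  t   CF        PV=CF/(1+0.04)^t    t·PV
  1       130.00       125.0000       125.0000
  2       130.00       120.1923       240.3846
  3       130.00       115.5695       346.7086
  4       130.00       111.1245       444.4982
  5       130.00       106.8505       534.2526
  6     2,130.00     1,683.3699    10,100.2196
  Σ                  2,262.1068    11,791.0636
P = 2,262.1068; D_Mac = 5.21243 yrs; D_mod = 5.01195 yrs.
DV01 ≈ 5.01195 × 2,262.1068 × 0.0001 = 1.133756.

R$1.13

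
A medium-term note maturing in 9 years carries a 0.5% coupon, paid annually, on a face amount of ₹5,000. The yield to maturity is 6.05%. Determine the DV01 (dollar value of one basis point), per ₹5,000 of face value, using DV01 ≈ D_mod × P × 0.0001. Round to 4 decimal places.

Periodic yield y = 0.0605.
  t   CF        PV=CF/(1+0.0605)^t    t·PV
  1        25.00        23.5738        23.5738
  2        25.00        22.2289        44.4579
  3        25.00        20.9608        62.8824
  4        25.00        19.7650        79.0601
  5        25.00        18.6375        93.1873
  6        25.00        17.5742       105.4453
  7        25.00        16.5716       116.0014
  8        25.00        15.6262       125.0100
  9     5,025.00     2,961.6928    26,655.2353
  Σ                  3,116.6309    27,304.8534
P = 3,116.6309; D_Mac = 8.76102 yrs; D_mod = 8.26121 yrs.
DV01 ≈ 8.26121 × 3,116.6309 × 0.0001 = 2.574715.

₹2.5747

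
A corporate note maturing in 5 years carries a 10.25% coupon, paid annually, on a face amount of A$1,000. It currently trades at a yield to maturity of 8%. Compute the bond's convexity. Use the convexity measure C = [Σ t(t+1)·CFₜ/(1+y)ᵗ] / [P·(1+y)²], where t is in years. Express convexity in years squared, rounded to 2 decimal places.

With y = 0.08:
  t   CF        PV=CF/(1+0.08)^t    t·PV        t(t+1)·PV
  1       102.50        94.9074        94.9074         189.8148
  2       102.50        87.8772       175.7545         527.2634
  3       102.50        81.3678       244.1034         976.4137
  4       102.50        75.3406       301.3622       1,506.8112
  5     1,102.50       750.3430     3,751.7149      22,510.2892
  Σ                  1,089.8360     4,567.8424      25,710.5923
P = 1,089.8360.
Convexity = Σ t(t+1)·PV / [P·(1+y)²] = 25,710.5923 / (1,089.8360 × 1.166400) = 20.22569.

20.23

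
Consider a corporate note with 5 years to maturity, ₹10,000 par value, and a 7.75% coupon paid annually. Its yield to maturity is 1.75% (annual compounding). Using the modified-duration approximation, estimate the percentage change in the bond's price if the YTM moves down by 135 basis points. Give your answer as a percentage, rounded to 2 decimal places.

+5.86%

Periodic yield y = 0.0175. Modified duration first:
  t   CF        PV=CF/(1+0.0175)^t    t·PV
  1       775.00       761.6708       761.6708
  2       775.00       748.5708     1,497.1415
  3       775.00       735.6961     2,207.0883
  4       775.00       723.0428     2,892.1714
  5    10,775.00     9,879.7326    49,398.6629
  Σ                 12,848.7130    56,756.7348
P = 12,848.7130; D_Mac = 4.41731 yrs; D_mod = 4.41731/(1+0.0175) = 4.34134 yrs.
ΔP/P ≈ -D_mod · Δy = -4.34134 × (-0.0135) = +0.058608 = +5.8608%.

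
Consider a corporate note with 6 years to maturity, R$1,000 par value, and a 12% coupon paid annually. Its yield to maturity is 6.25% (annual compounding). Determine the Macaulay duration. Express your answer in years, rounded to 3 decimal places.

Periodic yield y = 0.0625. Discount each cash flow and weight by its year:
  t   CF        PV=CF/(1+0.0625)^t    t·PV
  1       120.00       112.9412       112.9412
  2       120.00       106.2976       212.5952
  3       120.00       100.0448       300.1343
  4       120.00        94.1598       376.6392
  5       120.00        88.6210       443.1049
  6     1,120.00       778.4745     4,670.8470
  Σ                  1,280.5388     6,116.2617
Price P = Σ PV = 1,280.5388.
Macaulay duration = Σ(t·PV) / P = 6,116.2617 / 1,280.5388 = 4.77632 years.

4.776 years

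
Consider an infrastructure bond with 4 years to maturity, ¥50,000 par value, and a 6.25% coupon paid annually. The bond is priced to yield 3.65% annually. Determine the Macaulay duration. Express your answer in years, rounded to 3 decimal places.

Periodic yield y = 0.0365. Discount each cash flow and weight by its year:
  t   CF        PV=CF/(1+0.0365)^t    t·PV
  1     3,125.00     3,014.9542     3,014.9542
  2     3,125.00     2,908.7836     5,817.5671
  3     3,125.00     2,806.3517     8,419.0552
  4    53,125.00    46,027.9590   184,111.8359
  Σ                 54,758.0485   201,363.4124
Price P = Σ PV = 54,758.0485.
Macaulay duration = Σ(t·PV) / P = 201,363.4124 / 54,758.0485 = 3.67733 years.

3.677 years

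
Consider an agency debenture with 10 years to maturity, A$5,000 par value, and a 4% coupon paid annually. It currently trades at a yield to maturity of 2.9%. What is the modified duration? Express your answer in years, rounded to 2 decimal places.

8.28 years

Periodic yield y = 0.029. First find Macaulay duration:
  t   CF        PV=CF/(1+0.029)^t    t·PV
  1       200.00       194.3635       194.3635
  2       200.00       188.8858       377.7715
  3       200.00       183.5625       550.6874
  4       200.00       178.3892       713.5567
  5       200.00       173.3617       866.8084
  6       200.00       168.4759     1,010.8553
  7       200.00       163.7278     1,146.0945
  8       200.00       159.1135     1,272.9079
  9       200.00       154.6292     1,391.6632
  10    5,200.00     3,907.0556    39,070.5564
  Σ                  5,471.5646    46,595.2648
P = 5,471.5646; Macaulay duration = 46,595.2648 / 5,471.5646 = 8.51589 years.
Modified duration = D_Mac / (1 + y) = 8.51589 / 1.029 = 8.27589 years.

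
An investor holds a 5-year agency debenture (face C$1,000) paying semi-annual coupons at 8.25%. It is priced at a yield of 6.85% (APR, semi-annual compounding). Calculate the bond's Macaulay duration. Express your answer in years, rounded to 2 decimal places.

4.22 years

Periodic yield y = 0.03425. Discount each cash flow and weight by its period:
  t   CF        PV=CF/(1+0.03425)^t    t·PV
  1        41.25        39.8840        39.8840
  2        41.25        38.5632        77.1264
  3        41.25        37.2861       111.8584
  4        41.25        36.0514       144.2055
  5        41.25        34.8575       174.2875
  6        41.25        33.7032       202.2190
  7        41.25        32.5871       228.1095
  8        41.25        31.5079       252.0633
  9        41.25        30.4645       274.1806
  10    1,041.25       743.5321     7,435.3209
  Σ                  1,058.4369     8,939.2551
Price P = Σ PV = 1,058.4369.
Macaulay duration = Σ(t·PV) / P = 8,939.2551 / 1,058.4369 = 8.44571 half-year periods.
In years: 8.44571 / 2 = 4.22286 years.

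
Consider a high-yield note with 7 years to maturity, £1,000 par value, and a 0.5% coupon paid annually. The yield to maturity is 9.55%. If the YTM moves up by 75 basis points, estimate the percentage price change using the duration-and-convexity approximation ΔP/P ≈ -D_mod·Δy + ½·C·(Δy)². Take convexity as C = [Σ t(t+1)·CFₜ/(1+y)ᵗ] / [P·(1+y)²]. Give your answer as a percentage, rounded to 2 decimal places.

-4.56%

With y = 0.0955:
  t   CF        PV=CF/(1+0.0955)^t    t·PV        t(t+1)·PV
  1         5.00         4.5641         4.5641           9.1283
  2         5.00         4.1662         8.3325          24.9975
  3         5.00         3.8031        11.4092          45.6367
  4         5.00         3.4715        13.8861          69.4305
  5         5.00         3.1689        15.8445          95.0669
  6         5.00         2.8926        17.3559         121.4913
  7     1,005.00       530.7370     3,715.1592      29,721.2736
  Σ                    552.8035     3,786.5515      30,087.0247
P = 552.8035; D_Mac = 6.84972 yrs; D_mod = 6.25260 yrs; C = 45.35067.
Duration effect: -6.25260 × (+0.0075) = -0.046895
Convexity effect: 0.5 × 45.35067 × (0.0075)² = +0.0012755
ΔP/P ≈ -0.046895 + 0.0012755 = -0.045619 = -4.5619%.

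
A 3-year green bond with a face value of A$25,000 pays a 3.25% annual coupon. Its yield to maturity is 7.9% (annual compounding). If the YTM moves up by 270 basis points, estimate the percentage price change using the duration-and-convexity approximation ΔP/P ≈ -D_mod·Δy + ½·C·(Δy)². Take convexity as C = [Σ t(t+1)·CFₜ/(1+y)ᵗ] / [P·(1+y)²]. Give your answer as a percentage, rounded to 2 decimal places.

-6.90%

With y = 0.079:
  t   CF        PV=CF/(1+0.079)^t    t·PV        t(t+1)·PV
  1       812.50       753.0120       753.0120       1,506.0241
  2       812.50       697.8796     1,395.7591       4,187.2774
  3    25,812.50    20,547.8192    61,643.4575     246,573.8300
  Σ                 21,998.7108    63,792.2287     252,267.1314
P = 21,998.7108; D_Mac = 2.89982 yrs; D_mod = 2.68750 yrs; C = 9.84964.
Duration effect: -2.68750 × (+0.027) = -0.072563
Convexity effect: 0.5 × 9.84964 × (0.027)² = +0.0035902
ΔP/P ≈ -0.072563 + 0.0035902 = -0.068972 = -6.8972%.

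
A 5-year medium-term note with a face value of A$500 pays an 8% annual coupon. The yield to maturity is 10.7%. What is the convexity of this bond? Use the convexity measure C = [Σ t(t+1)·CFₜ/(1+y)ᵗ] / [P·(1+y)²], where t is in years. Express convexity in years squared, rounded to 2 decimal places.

With y = 0.107:
  t   CF        PV=CF/(1+0.107)^t    t·PV        t(t+1)·PV
  1        40.00        36.1337        36.1337          72.2674
  2        40.00        32.6411        65.2822         195.8466
  3        40.00        29.4861        88.4583         353.8330
  4        40.00        26.6360       106.5441         532.7206
  5       540.00       324.8296     1,624.1482       9,744.8893
  Σ                    449.7266     1,920.5665      10,899.5569
P = 449.7266.
Convexity = Σ t(t+1)·PV / [P·(1+y)²] = 10,899.5569 / (449.7266 × 1.225449) = 19.77721.

19.78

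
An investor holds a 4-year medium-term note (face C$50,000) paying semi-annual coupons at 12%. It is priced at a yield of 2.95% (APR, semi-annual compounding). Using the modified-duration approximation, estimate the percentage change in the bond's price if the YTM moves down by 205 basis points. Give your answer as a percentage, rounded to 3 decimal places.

Periodic yield y = 0.01475. Modified duration first:
  t   CF        PV=CF/(1+0.01475)^t    t·PV
  1     3,000.00     2,956.3932     2,956.3932
  2     3,000.00     2,913.4203     5,826.8405
  3     3,000.00     2,871.0719     8,613.2158
  4     3,000.00     2,829.3392    11,317.3567
  5     3,000.00     2,788.2130    13,941.0652
  6     3,000.00     2,747.6847    16,486.1082
  7     3,000.00     2,707.7455    18,954.2182
  8    53,000.00    47,141.4992   377,131.9934
  Σ                 66,955.3669   455,227.1912
P = 66,955.3669; D_Mac = 6.79896 half-year periods = 3.39948 yrs; D_mod = 3.39948/(1+0.01475) = 3.35007 yrs.
ΔP/P ≈ -D_mod · Δy = -3.35007 × (-0.0205) = +0.068676 = +6.8676%.

+6.868%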